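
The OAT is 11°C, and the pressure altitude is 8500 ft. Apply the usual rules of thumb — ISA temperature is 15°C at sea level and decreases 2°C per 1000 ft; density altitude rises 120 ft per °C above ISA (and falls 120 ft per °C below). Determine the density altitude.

ISA temperature at 8500 ft = 15 − 2 × (8500/1000) = -2°C.
ISA deviation = 11 − (-2) = +13°C.
Density altitude = 8500 + 120 × (13) = 8500 + (+1560) = 10060 ft.

10060 ft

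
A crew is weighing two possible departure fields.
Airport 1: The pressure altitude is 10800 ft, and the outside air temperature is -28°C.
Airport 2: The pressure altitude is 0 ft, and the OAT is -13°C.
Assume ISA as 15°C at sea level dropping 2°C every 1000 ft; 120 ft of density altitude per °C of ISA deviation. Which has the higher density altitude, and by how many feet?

Airport 1: ISA temp = -6.6°C, deviation -21.4°C, DA = 10800 + 120 × (-21.4) = 8232 ft.
Airport 2: ISA temp = 15°C, deviation -28°C, DA = 0 + 120 × (-28) = -3360 ft.
Airport 1 is higher by 8232 − (-3360) = 11592 ft.

Airport 1 by 11592 ft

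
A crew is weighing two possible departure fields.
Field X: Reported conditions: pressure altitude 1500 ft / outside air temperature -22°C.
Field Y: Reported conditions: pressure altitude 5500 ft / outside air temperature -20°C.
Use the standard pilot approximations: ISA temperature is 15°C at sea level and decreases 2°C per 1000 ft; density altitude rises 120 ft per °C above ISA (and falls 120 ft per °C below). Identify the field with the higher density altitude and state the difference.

Field Y by 5200 ft

Field X: ISA temp = 12°C, deviation -34°C, DA = 1500 + 120 × (-34) = -2580 ft.
Field Y: ISA temp = 4°C, deviation -24°C, DA = 5500 + 120 × (-24) = 2620 ft.
Field Y is higher by 2620 − (-2580) = 5200 ft.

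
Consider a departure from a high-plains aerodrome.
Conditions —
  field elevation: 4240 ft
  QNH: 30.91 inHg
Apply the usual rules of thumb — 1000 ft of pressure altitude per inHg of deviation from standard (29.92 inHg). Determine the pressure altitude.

Pressure correction = (29.92 − 30.91) × 1000 = -990 ft.
Pressure altitude = 4240 + (-990) = 3250 ft.

3250 ft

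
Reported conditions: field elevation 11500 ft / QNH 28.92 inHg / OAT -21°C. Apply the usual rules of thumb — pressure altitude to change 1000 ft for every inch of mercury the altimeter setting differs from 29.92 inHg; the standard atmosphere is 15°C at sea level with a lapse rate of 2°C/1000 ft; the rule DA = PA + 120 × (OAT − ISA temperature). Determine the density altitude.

Pressure altitude = 11500 + (29.92 − 28.92) × 1000 = 11500 + (+1000) = 12500 ft.
ISA temperature at 12500 ft = 15 − 2 × (12500/1000) = -10°C.
ISA deviation = -21 − (-10) = -11°C.
Density altitude = 12500 + 120 × (-11) = 11180 ft.

11180 ft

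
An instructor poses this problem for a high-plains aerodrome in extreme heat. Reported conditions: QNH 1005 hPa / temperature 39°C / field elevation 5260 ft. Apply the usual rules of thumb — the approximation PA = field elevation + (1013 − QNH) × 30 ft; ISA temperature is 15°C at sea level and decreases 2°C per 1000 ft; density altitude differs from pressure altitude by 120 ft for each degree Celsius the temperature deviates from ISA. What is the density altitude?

Pressure altitude = 5260 + (1013 − 1005) × 30 = 5260 + (+240) = 5500 ft.
ISA temperature at 5500 ft = 15 − 2 × (5500/1000) = 4°C.
ISA deviation = 39 − 4 = +35°C.
Density altitude = 5500 + 120 × (35) = 9700 ft.

9700 ft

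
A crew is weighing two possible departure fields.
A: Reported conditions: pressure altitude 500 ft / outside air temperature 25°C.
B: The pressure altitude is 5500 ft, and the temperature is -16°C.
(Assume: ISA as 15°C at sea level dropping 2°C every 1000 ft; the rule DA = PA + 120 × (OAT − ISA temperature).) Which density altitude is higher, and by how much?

B by 1280 ft

A: ISA temp = 14°C, deviation +11°C, DA = 500 + 120 × 11 = 1820 ft.
B: ISA temp = 4°C, deviation -20°C, DA = 5500 + 120 × (-20) = 3100 ft.
B is higher by 3100 − 1820 = 1280 ft.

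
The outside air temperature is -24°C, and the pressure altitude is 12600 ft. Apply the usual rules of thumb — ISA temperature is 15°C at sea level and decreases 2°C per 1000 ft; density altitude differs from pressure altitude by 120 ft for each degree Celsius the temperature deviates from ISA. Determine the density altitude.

10944 ft

ISA temperature at 12600 ft = 15 − 2 × (12600/1000) = -10.2°C.
ISA deviation = -24 − (-10.2) = -13.8°C.
Density altitude = 12600 + 120 × (-13.8) = 12600 + (-1656) = 10944 ft.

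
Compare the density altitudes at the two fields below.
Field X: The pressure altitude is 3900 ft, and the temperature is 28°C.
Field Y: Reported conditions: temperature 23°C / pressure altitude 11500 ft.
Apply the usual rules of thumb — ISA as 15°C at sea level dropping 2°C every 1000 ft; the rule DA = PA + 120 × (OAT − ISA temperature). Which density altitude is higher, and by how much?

Field Y by 8824 ft

Field X: ISA temp = 7.2°C, deviation +20.8°C, DA = 3900 + 120 × 20.8 = 6396 ft.
Field Y: ISA temp = -8°C, deviation +31°C, DA = 11500 + 120 × 31 = 15220 ft.
Field Y is higher by 15220 − 6396 = 8824 ft.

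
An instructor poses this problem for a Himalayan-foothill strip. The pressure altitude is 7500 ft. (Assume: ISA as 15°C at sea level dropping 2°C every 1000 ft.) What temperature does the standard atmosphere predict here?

0°C

ISA temperature = 15 − 2 × (7500/1000) = 15 − 15 = 0°C.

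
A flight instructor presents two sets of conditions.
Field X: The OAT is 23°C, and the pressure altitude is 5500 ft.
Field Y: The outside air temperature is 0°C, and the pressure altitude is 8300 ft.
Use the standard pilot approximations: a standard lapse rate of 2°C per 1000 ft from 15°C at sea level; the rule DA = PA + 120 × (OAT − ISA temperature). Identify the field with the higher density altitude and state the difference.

Field Y by 712 ft

Field X: ISA temp = 4°C, deviation +19°C, DA = 5500 + 120 × 19 = 7780 ft.
Field Y: ISA temp = -1.6°C, deviation +1.6°C, DA = 8300 + 120 × 1.6 = 8492 ft.
Field Y is higher by 8492 − 7780 = 712 ft.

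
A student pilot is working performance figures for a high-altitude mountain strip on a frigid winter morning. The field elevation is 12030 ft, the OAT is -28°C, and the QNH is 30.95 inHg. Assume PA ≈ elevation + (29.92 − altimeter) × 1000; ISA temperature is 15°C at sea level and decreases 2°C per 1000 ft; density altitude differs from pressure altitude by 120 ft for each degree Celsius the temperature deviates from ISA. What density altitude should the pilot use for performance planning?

8480 ft

Pressure altitude = 12030 + (29.92 − 30.95) × 1000 = 12030 + (-1030) = 11000 ft.
ISA temperature at 11000 ft = 15 − 2 × (11000/1000) = -7°C.
ISA deviation = -28 − (-7) = -21°C.
Density altitude = 11000 + 120 × (-21) = 8480 ft.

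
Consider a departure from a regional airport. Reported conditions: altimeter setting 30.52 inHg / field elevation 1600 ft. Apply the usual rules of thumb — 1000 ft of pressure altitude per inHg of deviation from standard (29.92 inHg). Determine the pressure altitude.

1000 ft

Pressure correction = (29.92 − 30.52) × 1000 = -600 ft.
Pressure altitude = 1600 + (-600) = 1000 ft.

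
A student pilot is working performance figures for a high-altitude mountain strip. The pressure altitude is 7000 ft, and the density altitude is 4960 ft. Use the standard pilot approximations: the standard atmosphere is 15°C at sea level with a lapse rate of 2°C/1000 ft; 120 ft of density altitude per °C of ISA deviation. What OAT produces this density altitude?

Density altitude − pressure altitude = 4960 − 7000 = -2040 ft.
At 120 ft/°C that is an ISA deviation of -2040/120 = -17°C.
ISA temperature at 7000 ft = 15 − 2 × (7000/1000) = 1°C.
OAT = ISA + deviation = 1 + (-17) = -16°C.

-16°C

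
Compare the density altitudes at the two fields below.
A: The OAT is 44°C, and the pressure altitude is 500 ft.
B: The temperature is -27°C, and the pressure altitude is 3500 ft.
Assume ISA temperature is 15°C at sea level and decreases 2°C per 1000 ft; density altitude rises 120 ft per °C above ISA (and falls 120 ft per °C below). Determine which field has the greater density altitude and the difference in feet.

A: ISA temp = 14°C, deviation +30°C, DA = 500 + 120 × 30 = 4100 ft.
B: ISA temp = 8°C, deviation -35°C, DA = 3500 + 120 × (-35) = -700 ft.
A is higher by 4100 − (-700) = 4800 ft.

A by 4800 ft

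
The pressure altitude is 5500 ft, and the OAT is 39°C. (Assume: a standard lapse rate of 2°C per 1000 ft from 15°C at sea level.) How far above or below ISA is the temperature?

ISA temperature at 5500 ft = 15 − 2 × (5500/1000) = 4°C.
Deviation = OAT − ISA = 39 − 4 = +35°C.

ISA+35°C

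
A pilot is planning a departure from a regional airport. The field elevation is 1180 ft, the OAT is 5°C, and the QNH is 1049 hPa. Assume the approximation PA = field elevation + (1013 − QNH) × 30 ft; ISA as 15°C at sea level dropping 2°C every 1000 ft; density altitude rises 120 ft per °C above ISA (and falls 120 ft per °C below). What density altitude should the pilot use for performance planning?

Pressure altitude = 1180 + (1013 − 1049) × 30 = 1180 + (-1080) = 100 ft.
ISA temperature at 100 ft = 15 − 2 × (100/1000) = 14.8°C.
ISA deviation = 5 − 14.8 = -9.8°C.
Density altitude = 100 + 120 × (-9.8) = -1076 ft.

-1076 ft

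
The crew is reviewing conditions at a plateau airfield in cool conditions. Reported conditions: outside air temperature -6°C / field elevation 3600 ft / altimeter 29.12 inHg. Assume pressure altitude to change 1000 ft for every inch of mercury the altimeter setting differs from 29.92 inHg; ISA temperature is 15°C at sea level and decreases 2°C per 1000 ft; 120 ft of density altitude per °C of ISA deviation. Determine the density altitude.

2936 ft

Pressure altitude = 3600 + (29.92 − 29.12) × 1000 = 3600 + (+800) = 4400 ft.
ISA temperature at 4400 ft = 15 − 2 × (4400/1000) = 6.2°C.
ISA deviation = -6 − 6.2 = -12.2°C.
Density altitude = 4400 + 120 × (-12.2) = 2936 ft.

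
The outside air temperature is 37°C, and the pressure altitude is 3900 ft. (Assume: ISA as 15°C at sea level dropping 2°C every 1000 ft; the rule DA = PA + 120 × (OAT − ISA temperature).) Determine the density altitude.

7476 ft

ISA temperature at 3900 ft = 15 − 2 × (3900/1000) = 7.2°C.
ISA deviation = 37 − 7.2 = +29.8°C.
Density altitude = 3900 + 120 × (29.8) = 3900 + (+3576) = 7476 ft.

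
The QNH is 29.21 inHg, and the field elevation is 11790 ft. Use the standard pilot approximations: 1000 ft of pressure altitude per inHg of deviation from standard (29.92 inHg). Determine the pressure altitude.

12500 ft

Pressure correction = (29.92 − 29.21) × 1000 = +710 ft.
Pressure altitude = 11790 + (+710) = 12500 ft.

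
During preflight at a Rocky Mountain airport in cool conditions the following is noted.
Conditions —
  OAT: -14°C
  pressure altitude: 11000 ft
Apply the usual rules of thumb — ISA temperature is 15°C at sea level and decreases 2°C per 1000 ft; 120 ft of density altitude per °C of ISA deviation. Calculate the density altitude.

ISA temperature at 11000 ft = 15 − 2 × (11000/1000) = -7°C.
ISA deviation = -14 − (-7) = -7°C.
Density altitude = 11000 + 120 × (-7) = 11000 + (-840) = 10160 ft.

10160 ft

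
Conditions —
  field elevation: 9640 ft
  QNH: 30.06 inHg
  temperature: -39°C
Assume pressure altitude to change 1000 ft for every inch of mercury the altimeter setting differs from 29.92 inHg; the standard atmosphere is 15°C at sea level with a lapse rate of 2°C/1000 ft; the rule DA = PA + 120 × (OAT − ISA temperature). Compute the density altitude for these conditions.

5300 ft

Pressure altitude = 9640 + (29.92 − 30.06) × 1000 = 9640 + (-140) = 9500 ft.
ISA temperature at 9500 ft = 15 − 2 × (9500/1000) = -4°C.
ISA deviation = -39 − (-4) = -35°C.
Density altitude = 9500 + 120 × (-35) = 5300 ft.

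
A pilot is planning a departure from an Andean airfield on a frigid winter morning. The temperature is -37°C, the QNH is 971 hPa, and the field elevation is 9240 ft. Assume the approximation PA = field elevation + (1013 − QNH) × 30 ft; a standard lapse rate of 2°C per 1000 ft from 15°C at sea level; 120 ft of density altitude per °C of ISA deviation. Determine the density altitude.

Pressure altitude = 9240 + (1013 − 971) × 30 = 9240 + (+1260) = 10500 ft.
ISA temperature at 10500 ft = 15 − 2 × (10500/1000) = -6°C.
ISA deviation = -37 − (-6) = -31°C.
Density altitude = 10500 + 120 × (-31) = 6780 ft.

6780 ft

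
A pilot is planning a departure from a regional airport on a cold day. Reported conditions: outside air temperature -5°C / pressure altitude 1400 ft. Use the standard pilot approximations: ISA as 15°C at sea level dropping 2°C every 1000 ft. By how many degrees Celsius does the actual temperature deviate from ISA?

ISA temperature at 1400 ft = 15 − 2 × (1400/1000) = 12.2°C.
Deviation = OAT − ISA = -5 − 12.2 = -17.2°C.

ISA-17.2°C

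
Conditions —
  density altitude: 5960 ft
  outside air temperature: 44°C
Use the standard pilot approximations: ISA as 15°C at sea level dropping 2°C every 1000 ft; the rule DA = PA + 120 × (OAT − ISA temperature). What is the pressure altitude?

DA = PA + 120 × (OAT − (15 − 2·PA/1000)) = PA + 120·OAT − 1800 + 0.24·PA = 1.24·PA + 120·OAT − 1800.
So 1.24·PA = 5960 − 120 × 44 + 1800 = 2480.
PA = 2480 / 1.24 = 2000 ft.

2000 ft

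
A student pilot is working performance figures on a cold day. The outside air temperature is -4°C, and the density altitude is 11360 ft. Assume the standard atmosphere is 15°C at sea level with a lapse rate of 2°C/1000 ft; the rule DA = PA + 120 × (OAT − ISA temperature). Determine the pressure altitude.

DA = PA + 120 × (OAT − (15 − 2·PA/1000)) = PA + 120·OAT − 1800 + 0.24·PA = 1.24·PA + 120·OAT − 1800.
So 1.24·PA = 11360 − 120 × (-4) + 1800 = 13640.
PA = 13640 / 1.24 = 11000 ft.

11000 ft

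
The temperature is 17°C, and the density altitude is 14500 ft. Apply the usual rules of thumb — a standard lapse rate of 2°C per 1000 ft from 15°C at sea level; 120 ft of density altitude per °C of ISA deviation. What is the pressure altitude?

DA = PA + 120 × (OAT − (15 − 2·PA/1000)) = PA + 120·OAT − 1800 + 0.24·PA = 1.24·PA + 120·OAT − 1800.
So 1.24·PA = 14500 − 120 × 17 + 1800 = 14260.
PA = 14260 / 1.24 = 11500 ft.

11500 ft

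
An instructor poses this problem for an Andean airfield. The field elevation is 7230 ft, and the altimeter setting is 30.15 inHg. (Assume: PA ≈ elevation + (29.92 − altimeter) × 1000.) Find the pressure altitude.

Pressure correction = (29.92 − 30.15) × 1000 = -230 ft.
Pressure altitude = 7230 + (-230) = 7000 ft.

7000 ft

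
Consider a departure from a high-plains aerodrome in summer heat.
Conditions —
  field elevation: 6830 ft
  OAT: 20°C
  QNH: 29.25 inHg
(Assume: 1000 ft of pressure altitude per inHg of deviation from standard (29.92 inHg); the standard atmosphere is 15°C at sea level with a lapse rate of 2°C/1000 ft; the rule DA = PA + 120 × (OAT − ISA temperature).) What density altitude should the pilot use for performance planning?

Pressure altitude = 6830 + (29.92 − 29.25) × 1000 = 6830 + (+670) = 7500 ft.
ISA temperature at 7500 ft = 15 − 2 × (7500/1000) = 0°C.
ISA deviation = 20 − 0 = +20°C.
Density altitude = 7500 + 120 × (20) = 9900 ft.

9900 ft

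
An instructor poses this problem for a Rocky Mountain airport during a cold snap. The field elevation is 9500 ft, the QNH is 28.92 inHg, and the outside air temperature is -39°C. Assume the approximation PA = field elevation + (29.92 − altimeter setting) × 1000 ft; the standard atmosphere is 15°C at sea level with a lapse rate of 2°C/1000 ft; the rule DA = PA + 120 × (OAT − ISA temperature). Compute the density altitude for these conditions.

Pressure altitude = 9500 + (29.92 − 28.92) × 1000 = 9500 + (+1000) = 10500 ft.
ISA temperature at 10500 ft = 15 − 2 × (10500/1000) = -6°C.
ISA deviation = -39 − (-6) = -33°C.
Density altitude = 10500 + 120 × (-33) = 6540 ft.

6540 ft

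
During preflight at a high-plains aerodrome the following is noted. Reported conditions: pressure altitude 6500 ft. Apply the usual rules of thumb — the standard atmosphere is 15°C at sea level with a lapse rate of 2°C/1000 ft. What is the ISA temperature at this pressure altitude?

2°C

ISA temperature = 15 − 2 × (6500/1000) = 15 − 13 = 2°C.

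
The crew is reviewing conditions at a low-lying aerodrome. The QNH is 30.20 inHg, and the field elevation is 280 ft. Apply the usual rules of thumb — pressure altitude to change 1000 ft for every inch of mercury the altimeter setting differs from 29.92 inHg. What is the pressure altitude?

Pressure correction = (29.92 − 30.20) × 1000 = -280 ft.
Pressure altitude = 280 + (-280) = 0 ft.

0 ft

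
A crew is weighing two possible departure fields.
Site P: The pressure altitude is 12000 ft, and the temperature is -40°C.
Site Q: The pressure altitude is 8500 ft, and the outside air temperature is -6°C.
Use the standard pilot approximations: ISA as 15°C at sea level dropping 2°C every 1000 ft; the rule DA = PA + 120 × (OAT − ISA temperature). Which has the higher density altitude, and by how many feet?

Site P: ISA temp = -9°C, deviation -31°C, DA = 12000 + 120 × (-31) = 8280 ft.
Site Q: ISA temp = -2°C, deviation -4°C, DA = 8500 + 120 × (-4) = 8020 ft.
Site P is higher by 8280 − 8020 = 260 ft.

Site P by 260 ft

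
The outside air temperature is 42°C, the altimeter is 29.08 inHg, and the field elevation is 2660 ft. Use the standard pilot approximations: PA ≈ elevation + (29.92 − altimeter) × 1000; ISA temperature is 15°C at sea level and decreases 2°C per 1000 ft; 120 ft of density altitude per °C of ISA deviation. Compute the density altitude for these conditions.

Pressure altitude = 2660 + (29.92 − 29.08) × 1000 = 2660 + (+840) = 3500 ft.
ISA temperature at 3500 ft = 15 − 2 × (3500/1000) = 8°C.
ISA deviation = 42 − 8 = +34°C.
Density altitude = 3500 + 120 × (34) = 7580 ft.

7580 ft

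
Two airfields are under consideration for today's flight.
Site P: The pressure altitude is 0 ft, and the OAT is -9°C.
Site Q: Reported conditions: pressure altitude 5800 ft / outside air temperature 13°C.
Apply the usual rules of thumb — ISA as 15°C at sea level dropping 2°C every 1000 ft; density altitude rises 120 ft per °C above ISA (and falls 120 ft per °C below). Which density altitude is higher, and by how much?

Site Q by 9832 ft

Site P: ISA temp = 15°C, deviation -24°C, DA = 0 + 120 × (-24) = -2880 ft.
Site Q: ISA temp = 3.4°C, deviation +9.6°C, DA = 5800 + 120 × 9.6 = 6952 ft.
Site Q is higher by 6952 − (-2880) = 9832 ft.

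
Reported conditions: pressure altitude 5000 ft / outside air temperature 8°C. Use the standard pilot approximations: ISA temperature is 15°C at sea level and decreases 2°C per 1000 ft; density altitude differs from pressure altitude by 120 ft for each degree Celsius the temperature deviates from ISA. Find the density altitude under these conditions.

5360 ft

ISA temperature at 5000 ft = 15 − 2 × (5000/1000) = 5°C.
ISA deviation = 8 − 5 = +3°C.
Density altitude = 5000 + 120 × (3) = 5000 + (+360) = 5360 ft.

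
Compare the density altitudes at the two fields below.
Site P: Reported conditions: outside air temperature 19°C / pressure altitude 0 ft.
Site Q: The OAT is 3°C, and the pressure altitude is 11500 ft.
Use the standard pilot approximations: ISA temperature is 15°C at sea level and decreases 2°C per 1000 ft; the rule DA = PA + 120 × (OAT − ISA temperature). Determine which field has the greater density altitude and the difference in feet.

Site Q by 12340 ft

Site P: ISA temp = 15°C, deviation +4°C, DA = 0 + 120 × 4 = 480 ft.
Site Q: ISA temp = -8°C, deviation +11°C, DA = 11500 + 120 × 11 = 12820 ft.
Site Q is higher by 12820 − 480 = 12340 ft.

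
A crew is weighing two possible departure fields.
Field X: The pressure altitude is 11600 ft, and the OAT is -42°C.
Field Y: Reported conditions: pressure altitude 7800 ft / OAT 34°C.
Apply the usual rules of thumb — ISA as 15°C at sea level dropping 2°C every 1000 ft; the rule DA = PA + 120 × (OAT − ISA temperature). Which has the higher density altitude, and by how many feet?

Field Y by 4408 ft

Field X: ISA temp = -8.2°C, deviation -33.8°C, DA = 11600 + 120 × (-33.8) = 7544 ft.
Field Y: ISA temp = -0.6°C, deviation +34.6°C, DA = 7800 + 120 × 34.6 = 11952 ft.
Field Y is higher by 11952 − 7544 = 4408 ft.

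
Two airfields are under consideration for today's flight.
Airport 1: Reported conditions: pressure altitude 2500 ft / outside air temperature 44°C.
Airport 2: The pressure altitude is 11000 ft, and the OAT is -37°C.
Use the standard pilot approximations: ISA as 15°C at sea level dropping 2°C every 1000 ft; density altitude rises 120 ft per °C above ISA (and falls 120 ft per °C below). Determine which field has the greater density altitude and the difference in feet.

Airport 1: ISA temp = 10°C, deviation +34°C, DA = 2500 + 120 × 34 = 6580 ft.
Airport 2: ISA temp = -7°C, deviation -30°C, DA = 11000 + 120 × (-30) = 7400 ft.
Airport 2 is higher by 7400 − 6580 = 820 ft.

Airport 2 by 820 ft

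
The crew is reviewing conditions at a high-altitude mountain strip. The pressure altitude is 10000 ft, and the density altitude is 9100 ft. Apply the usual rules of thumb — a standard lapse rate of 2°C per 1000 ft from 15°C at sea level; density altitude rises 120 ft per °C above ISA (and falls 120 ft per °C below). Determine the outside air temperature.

Density altitude − pressure altitude = 9100 − 10000 = -900 ft.
At 120 ft/°C that is an ISA deviation of -900/120 = -7.5°C.
ISA temperature at 10000 ft = 15 − 2 × (10000/1000) = -5°C.
OAT = ISA + deviation = -5 + (-7.5) = -12.5°C.

-12.5°C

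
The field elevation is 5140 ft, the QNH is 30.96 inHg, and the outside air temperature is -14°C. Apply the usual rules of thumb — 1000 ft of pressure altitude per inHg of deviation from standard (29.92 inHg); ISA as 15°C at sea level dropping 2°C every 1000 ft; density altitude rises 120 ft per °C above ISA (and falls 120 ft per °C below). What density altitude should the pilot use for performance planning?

1604 ft

Pressure altitude = 5140 + (29.92 − 30.96) × 1000 = 5140 + (-1040) = 4100 ft.
ISA temperature at 4100 ft = 15 − 2 × (4100/1000) = 6.8°C.
ISA deviation = -14 − 6.8 = -20.8°C.
Density altitude = 4100 + 120 × (-20.8) = 1604 ft.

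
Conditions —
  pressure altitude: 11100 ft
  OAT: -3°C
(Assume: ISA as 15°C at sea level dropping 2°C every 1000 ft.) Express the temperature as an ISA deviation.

ISA temperature at 11100 ft = 15 − 2 × (11100/1000) = -7.2°C.
Deviation = OAT − ISA = -3 − (-7.2) = +4.2°C.

ISA+4.2°C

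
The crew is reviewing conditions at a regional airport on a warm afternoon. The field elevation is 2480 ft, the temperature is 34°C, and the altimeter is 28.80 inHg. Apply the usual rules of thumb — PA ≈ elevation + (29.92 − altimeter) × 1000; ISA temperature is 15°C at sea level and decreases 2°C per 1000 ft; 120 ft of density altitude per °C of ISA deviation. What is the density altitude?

6744 ft

Pressure altitude = 2480 + (29.92 − 28.80) × 1000 = 2480 + (+1120) = 3600 ft.
ISA temperature at 3600 ft = 15 − 2 × (3600/1000) = 7.8°C.
ISA deviation = 34 − 7.8 = +26.2°C.
Density altitude = 3600 + 120 × (26.2) = 6744 ft.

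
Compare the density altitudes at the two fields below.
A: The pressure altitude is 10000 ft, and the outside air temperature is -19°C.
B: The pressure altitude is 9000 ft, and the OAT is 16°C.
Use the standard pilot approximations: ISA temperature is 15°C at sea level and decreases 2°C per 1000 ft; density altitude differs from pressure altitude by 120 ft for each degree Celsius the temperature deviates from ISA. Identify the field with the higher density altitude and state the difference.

B by 2960 ft

A: ISA temp = -5°C, deviation -14°C, DA = 10000 + 120 × (-14) = 8320 ft.
B: ISA temp = -3°C, deviation +19°C, DA = 9000 + 120 × 19 = 11280 ft.
B is higher by 11280 − 8320 = 2960 ft.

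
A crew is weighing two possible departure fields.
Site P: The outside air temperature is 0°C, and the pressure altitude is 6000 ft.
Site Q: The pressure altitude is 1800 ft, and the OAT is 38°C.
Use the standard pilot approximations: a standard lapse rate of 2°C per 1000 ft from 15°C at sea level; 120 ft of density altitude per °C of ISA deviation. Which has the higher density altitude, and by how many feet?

Site P by 648 ft

Site P: ISA temp = 3°C, deviation -3°C, DA = 6000 + 120 × (-3) = 5640 ft.
Site Q: ISA temp = 11.4°C, deviation +26.6°C, DA = 1800 + 120 × 26.6 = 4992 ft.
Site P is higher by 5640 − 4992 = 648 ft.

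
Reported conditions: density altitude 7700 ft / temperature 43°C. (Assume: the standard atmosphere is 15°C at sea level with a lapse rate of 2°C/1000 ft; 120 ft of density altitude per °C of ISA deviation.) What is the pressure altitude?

DA = PA + 120 × (OAT − (15 − 2·PA/1000)) = PA + 120·OAT − 1800 + 0.24·PA = 1.24·PA + 120·OAT − 1800.
So 1.24·PA = 7700 − 120 × 43 + 1800 = 4340.
PA = 4340 / 1.24 = 3500 ft.

3500 ft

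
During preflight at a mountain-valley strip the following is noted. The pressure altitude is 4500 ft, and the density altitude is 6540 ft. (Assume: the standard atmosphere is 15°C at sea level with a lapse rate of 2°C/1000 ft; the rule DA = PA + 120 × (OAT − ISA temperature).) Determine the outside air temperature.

23°C

Density altitude − pressure altitude = 6540 − 4500 = +2040 ft.
At 120 ft/°C that is an ISA deviation of 2040/120 = +17°C.
ISA temperature at 4500 ft = 15 − 2 × (4500/1000) = 6°C.
OAT = ISA + deviation = 6 + (+17) = 23°C.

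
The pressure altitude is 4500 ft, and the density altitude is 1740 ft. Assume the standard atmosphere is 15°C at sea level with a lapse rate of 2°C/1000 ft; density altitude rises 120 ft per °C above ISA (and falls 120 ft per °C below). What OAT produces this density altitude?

-17°C

Density altitude − pressure altitude = 1740 − 4500 = -2760 ft.
At 120 ft/°C that is an ISA deviation of -2760/120 = -23°C.
ISA temperature at 4500 ft = 15 − 2 × (4500/1000) = 6°C.
OAT = ISA + deviation = 6 + (-23) = -17°C.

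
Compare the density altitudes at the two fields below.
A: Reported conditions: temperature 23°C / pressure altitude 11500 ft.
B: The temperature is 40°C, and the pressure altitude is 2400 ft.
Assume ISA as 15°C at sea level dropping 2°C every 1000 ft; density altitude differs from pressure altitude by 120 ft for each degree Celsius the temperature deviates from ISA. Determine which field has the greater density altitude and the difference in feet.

A: ISA temp = -8°C, deviation +31°C, DA = 11500 + 120 × 31 = 15220 ft.
B: ISA temp = 10.2°C, deviation +29.8°C, DA = 2400 + 120 × 29.8 = 5976 ft.
A is higher by 15220 − 5976 = 9244 ft.

A by 9244 ft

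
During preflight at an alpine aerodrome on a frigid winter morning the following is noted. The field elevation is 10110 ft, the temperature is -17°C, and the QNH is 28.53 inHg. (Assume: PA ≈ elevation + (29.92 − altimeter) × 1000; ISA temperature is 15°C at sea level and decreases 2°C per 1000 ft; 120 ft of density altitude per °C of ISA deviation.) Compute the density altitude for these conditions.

Pressure altitude = 10110 + (29.92 − 28.53) × 1000 = 10110 + (+1390) = 11500 ft.
ISA temperature at 11500 ft = 15 − 2 × (11500/1000) = -8°C.
ISA deviation = -17 − (-8) = -9°C.
Density altitude = 11500 + 120 × (-9) = 10420 ft.

10420 ft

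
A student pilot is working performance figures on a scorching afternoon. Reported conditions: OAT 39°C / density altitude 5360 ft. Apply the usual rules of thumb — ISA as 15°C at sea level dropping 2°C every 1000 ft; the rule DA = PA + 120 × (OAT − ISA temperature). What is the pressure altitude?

DA = PA + 120 × (OAT − (15 − 2·PA/1000)) = PA + 120·OAT − 1800 + 0.24·PA = 1.24·PA + 120·OAT − 1800.
So 1.24·PA = 5360 − 120 × 39 + 1800 = 2480.
PA = 2480 / 1.24 = 2000 ft.

2000 ft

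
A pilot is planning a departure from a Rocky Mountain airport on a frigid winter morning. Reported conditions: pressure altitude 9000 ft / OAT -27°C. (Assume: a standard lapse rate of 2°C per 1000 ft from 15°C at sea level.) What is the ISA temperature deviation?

ISA temperature at 9000 ft = 15 − 2 × (9000/1000) = -3°C.
Deviation = OAT − ISA = -27 − (-3) = -24°C.

ISA-24°C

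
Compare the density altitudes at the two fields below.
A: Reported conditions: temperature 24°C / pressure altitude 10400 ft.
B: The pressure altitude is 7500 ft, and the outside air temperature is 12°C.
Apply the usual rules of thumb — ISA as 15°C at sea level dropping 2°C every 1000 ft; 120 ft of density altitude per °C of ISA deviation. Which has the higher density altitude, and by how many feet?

A by 5036 ft

A: ISA temp = -5.8°C, deviation +29.8°C, DA = 10400 + 120 × 29.8 = 13976 ft.
B: ISA temp = 0°C, deviation +12°C, DA = 7500 + 120 × 12 = 8940 ft.
A is higher by 13976 − 8940 = 5036 ft.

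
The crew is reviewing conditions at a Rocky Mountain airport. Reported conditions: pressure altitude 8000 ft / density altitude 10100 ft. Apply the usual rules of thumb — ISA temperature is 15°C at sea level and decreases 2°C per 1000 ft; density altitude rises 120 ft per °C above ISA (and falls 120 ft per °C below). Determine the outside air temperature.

16.5°C

Density altitude − pressure altitude = 10100 − 8000 = +2100 ft.
At 120 ft/°C that is an ISA deviation of 2100/120 = +17.5°C.
ISA temperature at 8000 ft = 15 − 2 × (8000/1000) = -1°C.
OAT = ISA + deviation = -1 + (+17.5) = 16.5°C.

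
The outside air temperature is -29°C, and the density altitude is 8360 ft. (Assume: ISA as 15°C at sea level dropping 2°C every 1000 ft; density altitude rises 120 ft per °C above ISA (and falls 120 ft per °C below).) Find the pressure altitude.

11000 ft

DA = PA + 120 × (OAT − (15 − 2·PA/1000)) = PA + 120·OAT − 1800 + 0.24·PA = 1.24·PA + 120·OAT − 1800.
So 1.24·PA = 8360 − 120 × (-29) + 1800 = 13640.
PA = 13640 / 1.24 = 11000 ft.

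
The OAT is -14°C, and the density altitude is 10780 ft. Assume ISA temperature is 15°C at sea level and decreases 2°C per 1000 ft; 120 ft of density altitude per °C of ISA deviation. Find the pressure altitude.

11500 ft

DA = PA + 120 × (OAT − (15 − 2·PA/1000)) = PA + 120·OAT − 1800 + 0.24·PA = 1.24·PA + 120·OAT − 1800.
So 1.24·PA = 10780 − 120 × (-14) + 1800 = 14260.
PA = 14260 / 1.24 = 11500 ft.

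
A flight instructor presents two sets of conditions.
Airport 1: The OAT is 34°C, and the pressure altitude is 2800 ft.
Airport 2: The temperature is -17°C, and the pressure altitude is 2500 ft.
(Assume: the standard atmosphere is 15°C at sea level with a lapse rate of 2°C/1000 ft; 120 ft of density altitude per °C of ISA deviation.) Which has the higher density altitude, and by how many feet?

Airport 1 by 6492 ft

Airport 1: ISA temp = 9.4°C, deviation +24.6°C, DA = 2800 + 120 × 24.6 = 5752 ft.
Airport 2: ISA temp = 10°C, deviation -27°C, DA = 2500 + 120 × (-27) = -740 ft.
Airport 1 is higher by 5752 − (-740) = 6492 ft.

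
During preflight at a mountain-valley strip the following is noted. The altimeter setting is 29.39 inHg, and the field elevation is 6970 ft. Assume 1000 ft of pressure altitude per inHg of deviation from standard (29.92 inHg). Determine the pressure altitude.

Pressure correction = (29.92 − 29.39) × 1000 = +530 ft.
Pressure altitude = 6970 + (+530) = 7500 ft.

7500 ft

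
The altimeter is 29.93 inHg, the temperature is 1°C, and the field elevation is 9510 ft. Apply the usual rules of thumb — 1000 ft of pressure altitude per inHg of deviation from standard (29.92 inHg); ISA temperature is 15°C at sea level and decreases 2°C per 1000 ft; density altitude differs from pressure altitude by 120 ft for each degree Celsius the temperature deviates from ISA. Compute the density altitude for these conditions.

Pressure altitude = 9510 + (29.92 − 29.93) × 1000 = 9510 + (-10) = 9500 ft.
ISA temperature at 9500 ft = 15 − 2 × (9500/1000) = -4°C.
ISA deviation = 1 − (-4) = +5°C.
Density altitude = 9500 + 120 × (5) = 10100 ft.

10100 ft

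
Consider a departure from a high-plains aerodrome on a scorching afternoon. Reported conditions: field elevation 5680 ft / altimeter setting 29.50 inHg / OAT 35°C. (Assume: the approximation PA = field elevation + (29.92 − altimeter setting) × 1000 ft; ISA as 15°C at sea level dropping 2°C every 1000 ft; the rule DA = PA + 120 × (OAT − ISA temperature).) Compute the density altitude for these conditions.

Pressure altitude = 5680 + (29.92 − 29.50) × 1000 = 5680 + (+420) = 6100 ft.
ISA temperature at 6100 ft = 15 − 2 × (6100/1000) = 2.8°C.
ISA deviation = 35 − 2.8 = +32.2°C.
Density altitude = 6100 + 120 × (32.2) = 9964 ft.

9964 ft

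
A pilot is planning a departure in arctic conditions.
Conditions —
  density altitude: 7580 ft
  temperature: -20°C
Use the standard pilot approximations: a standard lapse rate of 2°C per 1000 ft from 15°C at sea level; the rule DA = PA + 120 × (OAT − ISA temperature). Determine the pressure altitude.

DA = PA + 120 × (OAT − (15 − 2·PA/1000)) = PA + 120·OAT − 1800 + 0.24·PA = 1.24·PA + 120·OAT − 1800.
So 1.24·PA = 7580 − 120 × (-20) + 1800 = 11780.
PA = 11780 / 1.24 = 9500 ft.

9500 ft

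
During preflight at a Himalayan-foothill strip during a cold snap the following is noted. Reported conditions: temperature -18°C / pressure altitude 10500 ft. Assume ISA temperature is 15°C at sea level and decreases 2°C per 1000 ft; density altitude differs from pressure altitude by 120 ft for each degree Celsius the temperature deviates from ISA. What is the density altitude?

9060 ft

ISA temperature at 10500 ft = 15 − 2 × (10500/1000) = -6°C.
ISA deviation = -18 − (-6) = -12°C.
Density altitude = 10500 + 120 × (-12) = 10500 + (-1440) = 9060 ft.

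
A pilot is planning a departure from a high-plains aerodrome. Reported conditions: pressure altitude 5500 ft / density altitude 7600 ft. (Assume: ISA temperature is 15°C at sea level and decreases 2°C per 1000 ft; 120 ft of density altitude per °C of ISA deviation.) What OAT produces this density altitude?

21.5°C

Density altitude − pressure altitude = 7600 − 5500 = +2100 ft.
At 120 ft/°C that is an ISA deviation of 2100/120 = +17.5°C.
ISA temperature at 5500 ft = 15 − 2 × (5500/1000) = 4°C.
OAT = ISA + deviation = 4 + (+17.5) = 21.5°C.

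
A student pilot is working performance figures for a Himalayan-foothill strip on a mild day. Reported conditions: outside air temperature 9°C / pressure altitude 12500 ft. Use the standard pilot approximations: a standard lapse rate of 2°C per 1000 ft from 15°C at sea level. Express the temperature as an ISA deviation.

ISA temperature at 12500 ft = 15 − 2 × (12500/1000) = -10°C.
Deviation = OAT − ISA = 9 − (-10) = +19°C.

ISA+19°C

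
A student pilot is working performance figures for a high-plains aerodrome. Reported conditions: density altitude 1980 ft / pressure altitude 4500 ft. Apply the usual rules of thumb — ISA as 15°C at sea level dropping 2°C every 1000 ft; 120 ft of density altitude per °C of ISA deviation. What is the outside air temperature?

Density altitude − pressure altitude = 1980 − 4500 = -2520 ft.
At 120 ft/°C that is an ISA deviation of -2520/120 = -21°C.
ISA temperature at 4500 ft = 15 − 2 × (4500/1000) = 6°C.
OAT = ISA + deviation = 6 + (-21) = -15°C.

-15°C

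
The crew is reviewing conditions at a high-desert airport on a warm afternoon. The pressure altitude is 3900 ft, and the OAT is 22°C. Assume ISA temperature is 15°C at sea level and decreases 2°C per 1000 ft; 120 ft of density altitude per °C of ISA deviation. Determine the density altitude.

5676 ft

ISA temperature at 3900 ft = 15 − 2 × (3900/1000) = 7.2°C.
ISA deviation = 22 − 7.2 = +14.8°C.
Density altitude = 3900 + 120 × (14.8) = 3900 + (+1776) = 5676 ft.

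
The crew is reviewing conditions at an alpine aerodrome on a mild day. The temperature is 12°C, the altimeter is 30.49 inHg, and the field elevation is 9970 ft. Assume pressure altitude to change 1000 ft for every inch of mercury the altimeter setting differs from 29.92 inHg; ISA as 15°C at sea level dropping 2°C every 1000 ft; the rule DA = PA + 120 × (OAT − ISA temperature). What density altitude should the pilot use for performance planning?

Pressure altitude = 9970 + (29.92 − 30.49) × 1000 = 9970 + (-570) = 9400 ft.
ISA temperature at 9400 ft = 15 − 2 × (9400/1000) = -3.8°C.
ISA deviation = 12 − (-3.8) = +15.8°C.
Density altitude = 9400 + 120 × (15.8) = 11296 ft.

11296 ft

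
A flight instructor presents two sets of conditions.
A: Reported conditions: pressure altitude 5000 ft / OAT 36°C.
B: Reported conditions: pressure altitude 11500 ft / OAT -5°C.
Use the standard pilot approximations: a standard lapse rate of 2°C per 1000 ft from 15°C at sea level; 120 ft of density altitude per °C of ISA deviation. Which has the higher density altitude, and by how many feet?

B by 3140 ft

A: ISA temp = 5°C, deviation +31°C, DA = 5000 + 120 × 31 = 8720 ft.
B: ISA temp = -8°C, deviation +3°C, DA = 11500 + 120 × 3 = 11860 ft.
B is higher by 11860 − 8720 = 3140 ft.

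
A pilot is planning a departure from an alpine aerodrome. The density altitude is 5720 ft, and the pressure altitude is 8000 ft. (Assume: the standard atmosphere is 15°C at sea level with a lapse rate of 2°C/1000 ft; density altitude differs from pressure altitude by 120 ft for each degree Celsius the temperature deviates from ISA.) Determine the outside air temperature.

Density altitude − pressure altitude = 5720 − 8000 = -2280 ft.
At 120 ft/°C that is an ISA deviation of -2280/120 = -19°C.
ISA temperature at 8000 ft = 15 − 2 × (8000/1000) = -1°C.
OAT = ISA + deviation = -1 + (-19) = -20°C.

-20°C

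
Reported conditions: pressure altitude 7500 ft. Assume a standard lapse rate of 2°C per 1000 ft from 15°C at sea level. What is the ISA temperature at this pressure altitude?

ISA temperature = 15 − 2 × (7500/1000) = 15 − 15 = 0°C.

0°C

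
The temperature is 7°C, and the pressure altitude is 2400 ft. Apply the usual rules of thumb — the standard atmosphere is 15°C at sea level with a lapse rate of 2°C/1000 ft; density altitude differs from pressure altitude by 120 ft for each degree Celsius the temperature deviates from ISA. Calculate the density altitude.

2016 ft

ISA temperature at 2400 ft = 15 − 2 × (2400/1000) = 10.2°C.
ISA deviation = 7 − 10.2 = -3.2°C.
Density altitude = 2400 + 120 × (-3.2) = 2400 + (-384) = 2016 ft.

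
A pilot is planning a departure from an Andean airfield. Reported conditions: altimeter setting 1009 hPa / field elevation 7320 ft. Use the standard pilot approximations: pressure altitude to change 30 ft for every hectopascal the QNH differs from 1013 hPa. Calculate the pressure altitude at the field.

7440 ft

Pressure correction = (1013 − 1009) × 30 = +120 ft.
Pressure altitude = 7320 + (+120) = 7440 ft.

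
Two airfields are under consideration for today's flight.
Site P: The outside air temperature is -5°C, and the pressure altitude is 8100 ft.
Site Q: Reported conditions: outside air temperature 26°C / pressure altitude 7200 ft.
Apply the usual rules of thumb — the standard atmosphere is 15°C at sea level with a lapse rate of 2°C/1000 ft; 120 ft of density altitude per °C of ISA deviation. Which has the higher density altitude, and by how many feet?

Site P: ISA temp = -1.2°C, deviation -3.8°C, DA = 8100 + 120 × (-3.8) = 7644 ft.
Site Q: ISA temp = 0.6°C, deviation +25.4°C, DA = 7200 + 120 × 25.4 = 10248 ft.
Site Q is higher by 10248 − 7644 = 2604 ft.

Site Q by 2604 ft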